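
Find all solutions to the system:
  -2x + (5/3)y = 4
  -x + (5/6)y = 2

infinitely many solutions

Row-reduce:
R1 ← R1 / (-2).
R2 ← R2 + 1·R1.
Rank is 1 with 2 unknowns, leaving y free.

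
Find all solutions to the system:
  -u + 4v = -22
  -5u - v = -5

From equation 1: u = 22 + 4·v.
Substitute into equation 2 and solve: v = -5.
Then u = 2.

u = 2, v = -5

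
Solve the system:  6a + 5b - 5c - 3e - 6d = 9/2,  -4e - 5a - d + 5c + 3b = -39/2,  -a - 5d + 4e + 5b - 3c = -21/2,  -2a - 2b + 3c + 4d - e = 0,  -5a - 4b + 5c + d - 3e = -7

Row-reduce the augmented matrix:
R1 ← R1 / (6).
R2 ← R2 + 5·R1.
R3 ← R3 + 1·R1.
R4 ← R4 + 2·R1.
R5 ← R5 + 5·R1.
R2 ← R2 / (43/6).
R1 ← R1 − 5/6·R2.
R3 ← R3 − 35/6·R2.
R4 ← R4 + 1/3·R2.
R5 ← R5 − 1/6·R2.
R3 ← R3 / (-194/43).
R1 ← R1 + 40/43·R3.
R2 ← R2 − 5/43·R3.
R4 ← R4 − 59/43·R3.
R5 ← R5 − 35/43·R3.
R4 ← R4 / (134/97).
R1 ← R1 + 7/97·R4.
R2 ← R2 + 84/97·R4.
R3 ← R3 − 24/97·R4.
R5 ← R5 + 394/97·R4.
R5 ← R5 / (-179/67).
R1 ← R1 + 103/67·R5.
R2 ← R2 + 30/67·R5.
R3 ← R3 + 135/67·R5.
R4 ← R4 − 18/67·R5.
Reading off the reduced rows gives a = 1/2, b = -3/2, c = -3, d = 3/2, e = -1.

a = 1/2, b = -3/2, c = -3, d = 3/2, e = -1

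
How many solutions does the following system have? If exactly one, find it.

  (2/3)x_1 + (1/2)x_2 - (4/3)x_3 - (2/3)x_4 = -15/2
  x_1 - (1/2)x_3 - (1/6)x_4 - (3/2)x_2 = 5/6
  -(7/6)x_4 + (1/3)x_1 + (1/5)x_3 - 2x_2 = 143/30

infinitely many solutions

Row-reduce:
R1 ← R1 / (2/3).
R2 ← R2 − 1·R1.
R3 ← R3 − 1/3·R1.
R2 ← R2 / (-9/4).
R1 ← R1 − 3/4·R2.
R3 ← R3 + 9/4·R2.
R3 ← R3 / (-19/30).
R1 ← R1 + 3/2·R3.
R2 ← R2 + 2/3·R3.
Rank is 3 with 4 unknowns, leaving x_4 free.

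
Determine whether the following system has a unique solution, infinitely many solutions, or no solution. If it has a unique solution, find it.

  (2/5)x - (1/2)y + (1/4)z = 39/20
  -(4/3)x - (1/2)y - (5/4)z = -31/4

infinitely many solutions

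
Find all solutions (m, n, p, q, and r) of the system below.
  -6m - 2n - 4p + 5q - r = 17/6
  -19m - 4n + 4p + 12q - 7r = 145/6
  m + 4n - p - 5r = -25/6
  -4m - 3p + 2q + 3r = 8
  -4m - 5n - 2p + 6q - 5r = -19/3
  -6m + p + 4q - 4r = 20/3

Row-reduce the augmented matrix:
R1 ← R1 / (-6).
R2 ← R2 + 19·R1.
R3 ← R3 − 1·R1.
R4 ← R4 + 4·R1.
R5 ← R5 + 4·R1.
R6 ← R6 + 6·R1.
R2 ← R2 / (7/3).
R1 ← R1 − 1/3·R2.
R3 ← R3 − 11/3·R2.
R4 ← R4 − 4/3·R2.
R5 ← R5 + 11/3·R2.
R6 ← R6 − 2·R2.
R3 ← R3 / (-195/7).
R1 ← R1 + 12/7·R3.
R2 ← R2 − 50/7·R3.
R4 ← R4 + 69/7·R3.
R5 ← R5 − 188/7·R3.
R6 ← R6 + 65/7·R3.
R4 ← R4 / (-102/65).
R1 ← R1 + 46/65·R4.
R2 ← R2 − 3/26·R4.
R3 ← R3 + 16/65·R4.
R5 ← R5 − 423/130·R4.
R5 ← R5 / (135/68).
R1 ← R1 + 94/51·R5.
R2 ← R2 + 69/68·R5.
R3 ← R3 + 46/51·R5.
R4 ← R4 + 361/102·R5.
R6 reduces to 0 = 0, so the extra equation is consistent.
Reading off the reduced rows gives m = -1/2, n = 2, p = 5/3, q = 5/2, r = 2.

m = -1/2, n = 2, p = 5/3, q = 5/2, r = 2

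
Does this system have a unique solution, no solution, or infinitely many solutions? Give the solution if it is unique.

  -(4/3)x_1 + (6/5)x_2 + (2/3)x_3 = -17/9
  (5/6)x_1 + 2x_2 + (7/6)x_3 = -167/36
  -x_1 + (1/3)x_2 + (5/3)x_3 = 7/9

x_1 = -1/2, x_2 = -5/2, x_3 = 2/3

Row-reduce the augmented matrix:
R1 ← R1 / (-4/3).
R2 ← R2 − 5/6·R1.
R3 ← R3 + 1·R1.
R2 ← R2 / (11/4).
R1 ← R1 + 9/10·R2.
R3 ← R3 + 17/30·R2.
R3 ← R3 / (739/495).
R1 ← R1 − 1/55·R3.
R2 ← R2 − 19/33·R3.
Reading off the reduced rows gives x_1 = -1/2, x_2 = -5/2, x_3 = 2/3.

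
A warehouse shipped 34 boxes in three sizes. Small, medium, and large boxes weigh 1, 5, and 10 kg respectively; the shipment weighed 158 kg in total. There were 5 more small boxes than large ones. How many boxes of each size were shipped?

small boxes: 13, medium boxes: 13, large boxes: 8

Let s = small boxes, m = medium boxes, l = large boxes.
  s + m + l = 34
  s + 5m + 10l = 158
  s - l = 5
Row-reduce the augmented matrix:
R2 ← R2 − 1·R1.
R3 ← R3 − 1·R1.
R2 ← R2 / (4).
R1 ← R1 − 1·R2.
R3 ← R3 + 1·R2.
R3 ← R3 / (1/4).
R1 ← R1 + 5/4·R3.
R2 ← R2 − 9/4·R3.
Reading off the reduced rows gives s = 13, m = 13, l = 8.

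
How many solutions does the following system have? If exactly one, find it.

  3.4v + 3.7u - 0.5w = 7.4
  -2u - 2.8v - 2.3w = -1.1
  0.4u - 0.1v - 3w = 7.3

Row-reduce the augmented matrix:
R1 ← R1 / (37/10).
R2 ← R2 + 2·R1.
R3 ← R3 − 2/5·R1.
R2 ← R2 / (-178/185).
R1 ← R1 − 34/37·R2.
R3 ← R3 + 173/370·R2.
R3 ← R3 / (-6041/3560).
R1 ← R1 + 461/178·R3.
R2 ← R2 − 951/356·R3.
Reading off the reduced rows gives u = -3, v = 5, w = -3.

u = -3, v = 5, w = -3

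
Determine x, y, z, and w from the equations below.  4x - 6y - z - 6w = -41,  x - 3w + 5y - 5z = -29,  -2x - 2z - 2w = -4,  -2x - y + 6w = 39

x = -4, y = -1, z = 1, w = 5

Row-reduce the augmented matrix:
R1 ← R1 / (4).
R2 ← R2 − 1·R1.
R3 ← R3 + 2·R1.
R4 ← R4 + 2·R1.
R2 ← R2 / (13/2).
R1 ← R1 + 3/2·R2.
R3 ← R3 + 3·R2.
R4 ← R4 + 4·R2.
R3 ← R3 / (-61/13).
R1 ← R1 + 35/26·R3.
R2 ← R2 + 19/26·R3.
R4 ← R4 + 89/26·R3.
R4 ← R4 / (380/61).
R1 ← R1 + 13/61·R4.
R2 ← R2 − 40/61·R4.
R3 ← R3 − 74/61·R4.
Reading off the reduced rows gives x = -4, y = -1, z = 1, w = 5.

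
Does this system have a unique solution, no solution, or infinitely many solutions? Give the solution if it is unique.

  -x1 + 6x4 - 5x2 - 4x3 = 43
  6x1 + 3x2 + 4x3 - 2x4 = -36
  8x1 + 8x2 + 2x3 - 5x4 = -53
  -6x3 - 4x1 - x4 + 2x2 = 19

infinitely many solutions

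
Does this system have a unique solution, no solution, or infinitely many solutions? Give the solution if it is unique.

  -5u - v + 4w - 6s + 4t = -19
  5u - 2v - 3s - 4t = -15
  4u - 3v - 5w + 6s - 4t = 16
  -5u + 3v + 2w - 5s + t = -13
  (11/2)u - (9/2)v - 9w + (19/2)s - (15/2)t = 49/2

no solution

Row-reduce:
R1 ← R1 / (-5).
R2 ← R2 − 5·R1.
R3 ← R3 − 4·R1.
R4 ← R4 + 5·R1.
R5 ← R5 − 11/2·R1.
R2 ← R2 / (-3).
R1 ← R1 − 1/5·R2.
R3 ← R3 + 19/5·R2.
R4 ← R4 − 4·R2.
R5 ← R5 + 28/5·R2.
R3 ← R3 / (-103/15).
R1 ← R1 + 8/15·R3.
R2 ← R2 + 4/3·R3.
R4 ← R4 − 10/3·R3.
R5 ← R5 + 181/15·R3.
R4 ← R4 / (-503/103).
R1 ← R1 + 39/103·R4.
R2 ← R2 − 57/103·R4.
R3 ← R3 + 189/103·R4.
R5 ← R5 + 503/206·R4.
Row 5 reduces to 0 = -1, a contradiction. The system is inconsistent.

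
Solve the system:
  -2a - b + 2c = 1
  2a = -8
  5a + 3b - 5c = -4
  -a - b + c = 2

a = -4, b = -3, c = -5

Row-reduce the augmented matrix:
R1 ← R1 / (-2).
R2 ← R2 − 2·R1.
R3 ← R3 − 5·R1.
R4 ← R4 + 1·R1.
R2 ← R2 / (-1).
R1 ← R1 − 1/2·R2.
R3 ← R3 − 1/2·R2.
R4 ← R4 + 1/2·R2.
R2 ← R2 + 2·R3.
R4 ← R4 + 1·R3.
R4 reduces to 0 = 0, so the extra equation is consistent.
Reading off the reduced rows gives a = -4, b = -3, c = -5.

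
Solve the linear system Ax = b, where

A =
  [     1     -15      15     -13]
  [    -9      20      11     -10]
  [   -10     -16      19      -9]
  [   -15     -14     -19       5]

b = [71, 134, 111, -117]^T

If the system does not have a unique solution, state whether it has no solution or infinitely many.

x_1 = -2, x_2 = 2, x_3 = 6, x_4 = -1

Row-reduce the augmented matrix:
R2 ← R2 + 9·R1.
R3 ← R3 + 10·R1.
R4 ← R4 + 15·R1.
R2 ← R2 / (-115).
R1 ← R1 + 15·R2.
R3 ← R3 + 166·R2.
R4 ← R4 + 239·R2.
R3 ← R3 / (-4801/115).
R1 ← R1 + 93/23·R3.
R2 ← R2 + 146/115·R3.
R4 ← R4 + 11204/115·R3.
R4 ← R4 / (-141599/4801).
R1 ← R1 + 3493/4801·R4.
R2 ← R2 + 1169/4801·R4.
R3 ← R3 + 5097/4801·R4.
Reading off the reduced rows gives x_1 = -2, x_2 = 2, x_3 = 6, x_4 = -1.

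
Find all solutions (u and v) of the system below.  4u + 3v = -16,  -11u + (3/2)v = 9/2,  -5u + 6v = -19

no solution

Row-reduce:
R1 ← R1 / (4).
R2 ← R2 + 11·R1.
R3 ← R3 + 5·R1.
R2 ← R2 / (39/4).
R1 ← R1 − 3/4·R2.
R3 ← R3 − 39/4·R2.
Row 3 reduces to 0 = 1/2, a contradiction. The system is inconsistent.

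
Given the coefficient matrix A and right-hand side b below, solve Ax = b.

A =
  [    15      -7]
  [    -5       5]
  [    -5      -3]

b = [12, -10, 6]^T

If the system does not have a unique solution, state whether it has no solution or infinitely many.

no solution

Row-reduce:
R1 ← R1 / (15).
R2 ← R2 + 5·R1.
R3 ← R3 + 5·R1.
R2 ← R2 / (8/3).
R1 ← R1 + 7/15·R2.
R3 ← R3 + 16/3·R2.
Row 3 reduces to 0 = -2, a contradiction. The system is inconsistent.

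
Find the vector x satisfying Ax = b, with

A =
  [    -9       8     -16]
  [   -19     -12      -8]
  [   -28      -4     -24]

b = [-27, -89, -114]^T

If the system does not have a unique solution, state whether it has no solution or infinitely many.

no solution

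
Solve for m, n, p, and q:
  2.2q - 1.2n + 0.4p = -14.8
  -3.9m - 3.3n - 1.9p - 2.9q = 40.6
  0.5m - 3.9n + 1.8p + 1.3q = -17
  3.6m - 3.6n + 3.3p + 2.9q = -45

m = -4, n = 0, p = -4, q = -6

Row-reduce the augmented matrix:
Swap R1 and R2.
R1 ← R1 / (-39/10).
R3 ← R3 − 1/2·R1.
R4 ← R4 − 18/5·R1.
R2 ← R2 / (-6/5).
R1 ← R1 − 11/13·R2.
R3 ← R3 + 281/65·R2.
R4 ← R4 + 432/65·R2.
R3 ← R3 / (3/26).
R1 ← R1 − 10/13·R3.
R2 ← R2 + 1/3·R3.
R4 ← R4 + 87/130·R3.
R4 ← R4 / (-3941/75).
R1 ← R1 − 881/18·R4.
R2 ← R2 + 5953/270·R4.
R3 ← R3 + 2729/45·R4.
Reading off the reduced rows gives m = -4, n = 0, p = -4, q = -6.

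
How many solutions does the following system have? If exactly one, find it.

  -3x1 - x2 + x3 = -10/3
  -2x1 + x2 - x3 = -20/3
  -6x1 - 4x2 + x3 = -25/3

x1 = 2, x2 = -1/3, x3 = 7/3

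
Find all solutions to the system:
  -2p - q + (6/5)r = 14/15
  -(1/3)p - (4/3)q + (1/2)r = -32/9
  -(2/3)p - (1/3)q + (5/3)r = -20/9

p = -3, q = 8/3, r = -2

Row-reduce the augmented matrix:
R1 ← R1 / (-2).
R2 ← R2 + 1/3·R1.
R3 ← R3 + 2/3·R1.
R2 ← R2 / (-7/6).
R1 ← R1 − 1/2·R2.
R3 ← R3 / (19/15).
R1 ← R1 + 33/70·R3.
R2 ← R2 + 9/35·R3.
Reading off the reduced rows gives p = -3, q = 8/3, r = -2.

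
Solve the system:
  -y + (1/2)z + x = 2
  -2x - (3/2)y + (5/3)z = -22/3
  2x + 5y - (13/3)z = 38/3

no solution

Row-reduce:
R2 ← R2 + 2·R1.
R3 ← R3 − 2·R1.
R2 ← R2 / (-7/2).
R1 ← R1 + 1·R2.
R3 ← R3 − 7·R2.
Row 3 reduces to 0 = 2, a contradiction. The system is inconsistent.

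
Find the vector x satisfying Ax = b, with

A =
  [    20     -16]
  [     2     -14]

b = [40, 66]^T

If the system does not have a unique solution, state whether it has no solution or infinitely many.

Row-reduce the augmented matrix:
R1 ← R1 / (20).
R2 ← R2 − 2·R1.
R2 ← R2 / (-62/5).
R1 ← R1 + 4/5·R2.
Reading off the reduced rows gives x_1 = -2, x_2 = -5.

x_1 = -2, x_2 = -5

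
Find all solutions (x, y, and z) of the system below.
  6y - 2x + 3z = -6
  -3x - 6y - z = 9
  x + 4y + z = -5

Row-reduce the augmented matrix:
R1 ← R1 / (-2).
R2 ← R2 + 3·R1.
R3 ← R3 − 1·R1.
R2 ← R2 / (-15).
R1 ← R1 + 3·R2.
R3 ← R3 − 7·R2.
R3 ← R3 / (-1/15).
R1 ← R1 + 2/5·R3.
R2 ← R2 − 11/30·R3.
Reading off the reduced rows gives x = -3, y = 1, z = -6.

x = -3, y = 1, z = -6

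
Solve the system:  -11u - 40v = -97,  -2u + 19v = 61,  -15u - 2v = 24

Row-reduce:
R1 ← R1 / (-11).
R2 ← R2 + 2·R1.
R3 ← R3 + 15·R1.
R2 ← R2 / (289/11).
R1 ← R1 − 40/11·R2.
R3 ← R3 − 578/11·R2.
Row 3 reduces to 0 = -1, a contradiction. The system is inconsistent.

no solution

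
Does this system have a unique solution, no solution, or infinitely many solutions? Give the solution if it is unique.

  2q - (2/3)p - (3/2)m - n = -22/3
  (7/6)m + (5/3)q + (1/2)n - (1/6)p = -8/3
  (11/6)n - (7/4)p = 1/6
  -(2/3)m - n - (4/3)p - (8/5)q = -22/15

m = 0, n = 2, p = 2, q = -2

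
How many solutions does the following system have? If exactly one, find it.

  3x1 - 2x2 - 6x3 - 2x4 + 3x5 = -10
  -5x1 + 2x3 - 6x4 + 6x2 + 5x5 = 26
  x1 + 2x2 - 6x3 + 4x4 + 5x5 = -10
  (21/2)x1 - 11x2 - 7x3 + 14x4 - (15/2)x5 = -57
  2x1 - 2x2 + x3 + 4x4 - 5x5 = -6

Row-reduce:
R1 ← R1 / (3).
R2 ← R2 + 5·R1.
R3 ← R3 − 1·R1.
R4 ← R4 − 21/2·R1.
R5 ← R5 − 2·R1.
R2 ← R2 / (8/3).
R1 ← R1 + 2/3·R2.
R3 ← R3 − 8/3·R2.
R4 ← R4 + 4·R2.
R5 ← R5 + 2/3·R2.
R3 ← R3 / (4).
R1 ← R1 + 4·R3.
R2 ← R2 + 3·R3.
R4 ← R4 − 2·R3.
R5 ← R5 − 3·R3.
Swap R4 and R5.
R4 ← R4 / (-15/2).
R1 ← R1 − 11·R4.
R2 ← R2 − 7·R4.
R3 ← R3 − 7/2·R4.
Rank is 4 with 5 unknowns, leaving x5 free.

infinitely many solutions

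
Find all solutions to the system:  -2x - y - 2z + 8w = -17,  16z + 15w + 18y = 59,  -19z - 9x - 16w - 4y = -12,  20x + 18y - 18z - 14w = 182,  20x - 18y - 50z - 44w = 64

x = 3, y = 5, z = -1, w = -1

Row-reduce the augmented matrix:
R1 ← R1 / (-2).
R3 ← R3 + 9·R1.
R4 ← R4 − 20·R1.
R5 ← R5 − 20·R1.
R2 ← R2 / (18).
R1 ← R1 − 1/2·R2.
R3 ← R3 − 1/2·R2.
R4 ← R4 − 8·R2.
R5 ← R5 + 28·R2.
R3 ← R3 / (-94/9).
R1 ← R1 − 5/9·R3.
R2 ← R2 − 8/9·R3.
R4 ← R4 + 406/9·R3.
R5 ← R5 + 406/9·R3.
R4 ← R4 / (53717/188).
R1 ← R1 + 2709/376·R4.
R2 ← R2 + 341/94·R4.
R3 ← R3 − 1887/376·R4.
R5 ← R5 − 53717/188·R4.
R5 reduces to 0 = 0, so the extra equation is consistent.
Reading off the reduced rows gives x = 3, y = 5, z = -1, w = -1.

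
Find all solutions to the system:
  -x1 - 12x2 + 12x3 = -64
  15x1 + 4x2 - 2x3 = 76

Row-reduce:
R1 ← R1 / (-1).
R2 ← R2 − 15·R1.
R2 ← R2 / (-176).
R1 ← R1 − 12·R2.
Rank is 2 with 3 unknowns, leaving x3 free.

infinitely many solutions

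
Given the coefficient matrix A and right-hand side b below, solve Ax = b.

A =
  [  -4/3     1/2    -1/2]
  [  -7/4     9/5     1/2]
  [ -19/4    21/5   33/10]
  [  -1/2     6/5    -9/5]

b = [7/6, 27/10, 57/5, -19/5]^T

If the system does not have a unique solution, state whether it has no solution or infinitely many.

Row-reduce:
R1 ← R1 / (-4/3).
R2 ← R2 + 7/4·R1.
R3 ← R3 + 19/4·R1.
R4 ← R4 + 1/2·R1.
R2 ← R2 / (183/160).
R1 ← R1 + 3/8·R2.
R3 ← R3 − 387/160·R2.
R4 ← R4 − 81/80·R2.
R3 ← R3 / (804/305).
R1 ← R1 − 46/61·R3.
R2 ← R2 − 185/183·R3.
R4 ← R4 + 804/305·R3.
Row 4 reduces to 0 = -1/2, a contradiction. The system is inconsistent.

no solution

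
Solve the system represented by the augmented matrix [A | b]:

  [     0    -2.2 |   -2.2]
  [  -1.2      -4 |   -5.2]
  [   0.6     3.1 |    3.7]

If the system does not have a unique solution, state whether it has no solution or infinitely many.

x_1 = 1, x_2 = 1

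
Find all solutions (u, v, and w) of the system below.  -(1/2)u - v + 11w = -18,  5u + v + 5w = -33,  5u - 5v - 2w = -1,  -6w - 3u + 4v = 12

no solution

Row-reduce:
R1 ← R1 / (-1/2).
R2 ← R2 − 5·R1.
R3 ← R3 − 5·R1.
R4 ← R4 + 3·R1.
R2 ← R2 / (-9).
R1 ← R1 − 2·R2.
R3 ← R3 + 15·R2.
R4 ← R4 − 10·R2.
R3 ← R3 / (-251/3).
R1 ← R1 − 32/9·R3.
R2 ← R2 + 115/9·R3.
R4 ← R4 − 502/9·R3.
Row 4 reduces to 0 = -2/3, a contradiction. The system is inconsistent.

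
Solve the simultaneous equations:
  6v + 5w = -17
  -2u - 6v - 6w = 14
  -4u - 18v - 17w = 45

Row-reduce:
Swap R1 and R2.
R1 ← R1 / (-2).
R3 ← R3 + 4·R1.
R2 ← R2 / (6).
R1 ← R1 − 3·R2.
R3 ← R3 + 6·R2.
Rank is 2 with 3 unknowns, leaving w free.

infinitely many solutions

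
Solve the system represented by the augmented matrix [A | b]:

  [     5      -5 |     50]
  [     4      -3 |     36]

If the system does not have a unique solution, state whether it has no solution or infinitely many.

Row-reduce the augmented matrix:
R1 ← R1 / (5).
R2 ← R2 − 4·R1.
R1 ← R1 + 1·R2.
Reading off the reduced rows gives x_1 = 6, x_2 = -4.

x_1 = 6, x_2 = -4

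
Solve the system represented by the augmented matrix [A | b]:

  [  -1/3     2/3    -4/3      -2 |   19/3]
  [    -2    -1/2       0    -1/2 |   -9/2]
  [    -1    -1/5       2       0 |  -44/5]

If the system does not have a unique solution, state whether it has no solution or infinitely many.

infinitely many solutions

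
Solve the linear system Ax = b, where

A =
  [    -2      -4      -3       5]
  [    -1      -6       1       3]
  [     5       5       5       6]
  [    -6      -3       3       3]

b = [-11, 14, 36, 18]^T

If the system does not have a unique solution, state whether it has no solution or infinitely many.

x_1 = 1, x_2 = -1, x_3 = 6, x_4 = 1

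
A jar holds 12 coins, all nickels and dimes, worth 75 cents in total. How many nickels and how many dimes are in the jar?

nickels: 9, dimes: 3

Let n = nickels, d = dimes.
  n + d = 12
  5n + 10d = 75
Row-reduce the augmented matrix:
R2 ← R2 − 5·R1.
R2 ← R2 / (5).
R1 ← R1 − 1·R2.
Reading off the reduced rows gives n = 9, d = 3.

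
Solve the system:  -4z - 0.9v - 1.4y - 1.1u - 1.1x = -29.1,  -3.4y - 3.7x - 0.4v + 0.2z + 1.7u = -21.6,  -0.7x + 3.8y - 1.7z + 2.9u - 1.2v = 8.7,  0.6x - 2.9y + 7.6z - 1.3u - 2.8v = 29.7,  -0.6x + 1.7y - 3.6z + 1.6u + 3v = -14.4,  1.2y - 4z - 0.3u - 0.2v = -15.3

x = 3, y = 4, z = 5, u = 1, v = -1

Row-reduce the augmented matrix:
R1 ← R1 / (-11/10).
R2 ← R2 + 37/10·R1.
R3 ← R3 + 7/10·R1.
R4 ← R4 − 3/5·R1.
R5 ← R5 + 3/5·R1.
R2 ← R2 / (72/55).
R1 ← R1 − 14/11·R2.
R3 ← R3 − 258/55·R2.
R4 ← R4 + 403/110·R2.
R5 ← R5 − 271/110·R2.
R6 ← R6 − 6/5·R2.
R3 ← R3 / (-577/12).
R1 ← R1 + 347/36·R3.
R2 ← R2 − 751/72·R3.
R4 ← R4 − 6283/144·R3.
R5 ← R5 + 19523/720·R3.
R6 ← R6 + 991/60·R3.
R4 ← R4 / (-24913/23080).
R1 ← R1 + 1261/1154·R4.
R2 ← R2 − 1635/2308·R4.
R3 ← R3 − 189/577·R4.
R5 ← R5 − 21217/23080·R4.
R6 ← R6 − 462/2885·R4.
R5 ← R5 / (-6531/71180).
R1 ← R1 − 268529/49826·R5.
R2 ← R2 + 173681/49826·R5.
R3 ← R3 + 4711/3559·R5.
R4 ← R4 − 233119/49826·R5.
R6 ← R6 − 6531/71180·R5.
R6 reduces to 0 = 0, so the extra equation is consistent.
Reading off the reduced rows gives x = 3, y = 4, z = 5, u = 1, v = -1.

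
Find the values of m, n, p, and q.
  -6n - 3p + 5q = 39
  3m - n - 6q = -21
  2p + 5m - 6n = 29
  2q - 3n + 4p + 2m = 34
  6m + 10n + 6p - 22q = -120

m = -3, n = -6, p = 4, q = 3

Row-reduce the augmented matrix:
Swap R1 and R2.
R1 ← R1 / (3).
R3 ← R3 − 5·R1.
R4 ← R4 − 2·R1.
R5 ← R5 − 6·R1.
R2 ← R2 / (-6).
R1 ← R1 + 1/3·R2.
R3 ← R3 + 13/3·R2.
R4 ← R4 + 7/3·R2.
R5 ← R5 − 12·R2.
R3 ← R3 / (25/6).
R1 ← R1 − 1/6·R3.
R2 ← R2 − 1/2·R3.
R4 ← R4 − 31/6·R3.
R4 ← R4 / (-58/15).
R1 ← R1 + 38/15·R4.
R2 ← R2 + 8/5·R4.
R3 ← R3 − 23/15·R4.
R5 reduces to 0 = 0, so the extra equation is consistent.
Reading off the reduced rows gives m = -3, n = -6, p = 4, q = 3.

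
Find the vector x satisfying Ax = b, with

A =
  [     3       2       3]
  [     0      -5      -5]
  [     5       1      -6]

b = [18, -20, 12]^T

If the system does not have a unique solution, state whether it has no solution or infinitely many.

Row-reduce the augmented matrix:
R1 ← R1 / (3).
R3 ← R3 − 5·R1.
R2 ← R2 / (-5).
R1 ← R1 − 2/3·R2.
R3 ← R3 + 7/3·R2.
R3 ← R3 / (-26/3).
R1 ← R1 − 1/3·R3.
R2 ← R2 − 1·R3.
Reading off the reduced rows gives x_1 = 3, x_2 = 3, x_3 = 1.

x_1 = 3, x_2 = 3, x_3 = 1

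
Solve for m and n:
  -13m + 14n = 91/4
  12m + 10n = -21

m = -7/4, n = 0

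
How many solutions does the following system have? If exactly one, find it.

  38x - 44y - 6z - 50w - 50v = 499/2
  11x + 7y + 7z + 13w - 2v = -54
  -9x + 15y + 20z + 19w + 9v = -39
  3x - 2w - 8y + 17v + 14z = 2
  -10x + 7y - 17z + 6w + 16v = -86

Row-reduce:
R1 ← R1 / (38).
R2 ← R2 − 11·R1.
R3 ← R3 + 9·R1.
R4 ← R4 − 3·R1.
R5 ← R5 + 10·R1.
R2 ← R2 / (375/19).
R1 ← R1 + 22/19·R2.
R3 ← R3 − 87/19·R2.
R4 ← R4 + 86/19·R2.
R5 ← R5 + 87/19·R2.
R3 ← R3 / (2069/125).
R1 ← R1 − 133/375·R3.
R2 ← R2 − 166/375·R3.
R4 ← R4 − 6179/375·R3.
R5 ← R5 + 2069/125·R3.
R4 ← R4 / (46351/6207).
R1 ← R1 − 1733/6207·R4.
R2 ← R2 − 8510/6207·R4.
R3 ← R3 − 98/2069·R4.
Row 5 reduces to 0 = -1/4, a contradiction. The system is inconsistent.

no solution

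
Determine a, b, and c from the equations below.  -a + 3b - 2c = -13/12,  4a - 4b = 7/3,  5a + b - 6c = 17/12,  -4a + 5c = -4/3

a = 1/3, b = -1/4, c = 0

Row-reduce the augmented matrix:
R1 ← R1 / (-1).
R2 ← R2 − 4·R1.
R3 ← R3 − 5·R1.
R4 ← R4 + 4·R1.
R2 ← R2 / (8).
R1 ← R1 + 3·R2.
R3 ← R3 − 16·R2.
R4 ← R4 + 12·R2.
Swap R3 and R4.
R1 ← R1 + 1·R3.
R2 ← R2 + 1·R3.
R4 reduces to 0 = 0, so the extra equation is consistent.
Reading off the reduced rows gives a = 1/3, b = -1/4, c = 0.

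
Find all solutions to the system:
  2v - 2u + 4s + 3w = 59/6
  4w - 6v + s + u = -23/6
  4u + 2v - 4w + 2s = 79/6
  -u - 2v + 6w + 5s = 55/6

Row-reduce the augmented matrix:
R1 ← R1 / (-2).
R2 ← R2 − 1·R1.
R3 ← R3 − 4·R1.
R4 ← R4 + 1·R1.
R2 ← R2 / (-5).
R1 ← R1 + 1·R2.
R3 ← R3 − 6·R2.
R4 ← R4 + 3·R2.
R3 ← R3 / (43/5).
R1 ← R1 + 13/5·R3.
R2 ← R2 + 11/10·R3.
R4 ← R4 − 6/5·R3.
R4 ← R4 / (-30/43).
R1 ← R1 − 65/43·R4.
R2 ← R2 − 49/43·R4.
R3 ← R3 − 68/43·R4.
Reading off the reduced rows gives u = 8/3, v = 9/4, w = 4/3, s = 5/3.

u = 8/3, v = 9/4, w = 4/3, s = 5/3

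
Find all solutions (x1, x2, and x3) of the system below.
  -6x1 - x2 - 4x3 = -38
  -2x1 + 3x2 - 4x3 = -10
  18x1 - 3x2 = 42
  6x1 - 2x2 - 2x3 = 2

x1 = 3, x2 = 4, x3 = 4

Row-reduce the augmented matrix:
R1 ← R1 / (-6).
R2 ← R2 + 2·R1.
R3 ← R3 − 18·R1.
R4 ← R4 − 6·R1.
R2 ← R2 / (10/3).
R1 ← R1 − 1/6·R2.
R3 ← R3 + 6·R2.
R4 ← R4 + 3·R2.
R3 ← R3 / (-84/5).
R1 ← R1 − 4/5·R3.
R2 ← R2 + 4/5·R3.
R4 ← R4 + 42/5·R3.
R4 reduces to 0 = 0, so the extra equation is consistent.
Reading off the reduced rows gives x1 = 3, x2 = 4, x3 = 4.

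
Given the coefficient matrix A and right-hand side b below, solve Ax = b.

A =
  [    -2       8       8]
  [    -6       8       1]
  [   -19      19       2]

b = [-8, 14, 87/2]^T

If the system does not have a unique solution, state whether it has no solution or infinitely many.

Row-reduce the augmented matrix:
R1 ← R1 / (-2).
R2 ← R2 + 6·R1.
R3 ← R3 + 19·R1.
R2 ← R2 / (-16).
R1 ← R1 + 4·R2.
R3 ← R3 + 57·R2.
R3 ← R3 / (127/16).
R1 ← R1 − 7/4·R3.
R2 ← R2 − 23/16·R3.
Reading off the reduced rows gives x_1 = -2, x_2 = 1/2, x_3 = -2.

x_1 = -2, x_2 = 1/2, x_3 = -2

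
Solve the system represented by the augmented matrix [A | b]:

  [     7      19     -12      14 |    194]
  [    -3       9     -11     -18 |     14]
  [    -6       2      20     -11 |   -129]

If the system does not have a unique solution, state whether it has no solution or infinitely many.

Row-reduce:
R1 ← R1 / (7).
R2 ← R2 + 3·R1.
R3 ← R3 + 6·R1.
R2 ← R2 / (120/7).
R1 ← R1 − 19/7·R2.
R3 ← R3 − 128/7·R2.
R3 ← R3 / (404/15).
R1 ← R1 − 101/120·R3.
R2 ← R2 + 113/120·R3.
Rank is 3 with 4 unknowns, leaving x_4 free.

infinitely many solutions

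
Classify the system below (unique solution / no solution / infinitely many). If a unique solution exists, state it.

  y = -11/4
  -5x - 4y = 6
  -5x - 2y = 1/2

x = 1, y = -11/4

Row-reduce the augmented matrix:
Swap R1 and R2.
R1 ← R1 / (-5).
R3 ← R3 + 5·R1.
R1 ← R1 − 4/5·R2.
R3 ← R3 − 2·R2.
R3 reduces to 0 = 0, so the extra equation is consistent.
Reading off the reduced rows gives x = 1, y = -11/4.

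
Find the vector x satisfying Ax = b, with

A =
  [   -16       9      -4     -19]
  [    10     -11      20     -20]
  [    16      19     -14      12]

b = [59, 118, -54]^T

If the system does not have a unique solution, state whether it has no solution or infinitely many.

Row-reduce:
R1 ← R1 / (-16).
R2 ← R2 − 10·R1.
R3 ← R3 − 16·R1.
R2 ← R2 / (-43/8).
R1 ← R1 + 9/16·R2.
R3 ← R3 − 28·R2.
R3 ← R3 / (3146/43).
R1 ← R1 + 68/43·R3.
R2 ← R2 + 140/43·R3.
Rank is 3 with 4 unknowns, leaving x_4 free.

infinitely many solutions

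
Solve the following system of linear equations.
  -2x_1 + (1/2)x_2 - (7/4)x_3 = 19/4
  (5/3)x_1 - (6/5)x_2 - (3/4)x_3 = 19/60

infinitely many solutions

Row-reduce:
R1 ← R1 / (-2).
R2 ← R2 − 5/3·R1.
R2 ← R2 / (-47/60).
R1 ← R1 + 1/4·R2.
Rank is 2 with 3 unknowns, leaving x_3 free.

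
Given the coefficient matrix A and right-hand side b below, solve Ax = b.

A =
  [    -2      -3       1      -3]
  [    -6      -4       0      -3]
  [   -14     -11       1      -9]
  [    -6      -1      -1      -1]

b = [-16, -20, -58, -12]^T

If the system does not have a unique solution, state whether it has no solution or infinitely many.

Row-reduce:
R1 ← R1 / (-2).
R2 ← R2 + 6·R1.
R3 ← R3 + 14·R1.
R4 ← R4 + 6·R1.
R2 ← R2 / (5).
R1 ← R1 − 3/2·R2.
R3 ← R3 − 10·R2.
R4 ← R4 − 8·R2.
Swap R3 and R4.
R3 ← R3 / (4/5).
R1 ← R1 − 2/5·R3.
R2 ← R2 + 3/5·R3.
Row 4 reduces to 0 = -2, a contradiction. The system is inconsistent.

no solution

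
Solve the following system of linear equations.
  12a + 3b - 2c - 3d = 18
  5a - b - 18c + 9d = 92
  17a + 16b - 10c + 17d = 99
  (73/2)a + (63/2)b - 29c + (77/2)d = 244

Row-reduce:
R1 ← R1 / (12).
R2 ← R2 − 5·R1.
R3 ← R3 − 17·R1.
R4 ← R4 − 73/2·R1.
R2 ← R2 / (-9/4).
R1 ← R1 − 1/4·R2.
R3 ← R3 − 47/4·R2.
R4 ← R4 − 179/8·R2.
R3 ← R3 / (-2614/27).
R1 ← R1 + 56/27·R3.
R2 ← R2 − 206/27·R3.
R4 ← R4 + 5228/27·R3.
Rank is 3 with 4 unknowns, leaving d free.

infinitely many solutions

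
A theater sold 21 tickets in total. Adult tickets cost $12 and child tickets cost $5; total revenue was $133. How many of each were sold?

adult tickets: 4, child tickets: 17

Let a = adult tickets, c = child tickets.
  a + c = 21
  12a + 5c = 133
Row-reduce the augmented matrix:
R2 ← R2 − 12·R1.
R2 ← R2 / (-7).
R1 ← R1 − 1·R2.
Reading off the reduced rows gives a = 4, c = 17.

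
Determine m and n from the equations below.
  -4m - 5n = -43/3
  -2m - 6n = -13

m = 3/2, n = 5/3

Row-reduce the augmented matrix:
R1 ← R1 / (-4).
R2 ← R2 + 2·R1.
R2 ← R2 / (-7/2).
R1 ← R1 − 5/4·R2.
Reading off the reduced rows gives m = 3/2, n = 5/3.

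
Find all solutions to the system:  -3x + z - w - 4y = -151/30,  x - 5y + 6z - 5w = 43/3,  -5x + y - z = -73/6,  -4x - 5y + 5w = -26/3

Row-reduce the augmented matrix:
R1 ← R1 / (-3).
R2 ← R2 − 1·R1.
R3 ← R3 + 5·R1.
R4 ← R4 + 4·R1.
R2 ← R2 / (-19/3).
R1 ← R1 − 4/3·R2.
R3 ← R3 − 23/3·R2.
R4 ← R4 − 1/3·R2.
R3 ← R3 / (5).
R1 ← R1 − 1·R3.
R2 ← R2 + 1·R3.
R4 ← R4 + 1·R3.
R4 ← R4 / (484/95).
R1 ← R1 − 16/95·R4.
R2 ← R2 + 11/95·R4.
R3 ← R3 + 91/95·R4.
Reading off the reduced rows gives x = 2, y = 1/3, z = 5/2, w = 1/5.

x = 2, y = 1/3, z = 5/2, w = 1/5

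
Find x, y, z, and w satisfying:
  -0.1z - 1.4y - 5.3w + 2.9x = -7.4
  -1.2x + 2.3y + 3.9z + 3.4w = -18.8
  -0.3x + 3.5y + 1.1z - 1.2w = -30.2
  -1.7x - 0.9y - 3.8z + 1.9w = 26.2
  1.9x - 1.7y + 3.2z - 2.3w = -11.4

x = 4, y = -5, z = -5, w = 5

Row-reduce the augmented matrix:
R1 ← R1 / (29/10).
R2 ← R2 + 6/5·R1.
R3 ← R3 + 3/10·R1.
R4 ← R4 + 17/10·R1.
R5 ← R5 − 19/10·R1.
R2 ← R2 / (499/290).
R1 ← R1 + 14/29·R2.
R3 ← R3 − 973/290·R2.
R4 ← R4 + 499/290·R2.
R5 ← R5 + 227/290·R2.
R3 ← R3 / (-32107/4990).
R1 ← R1 − 523/499·R3.
R2 ← R2 − 1119/499·R3.
R5 ← R5 − 12527/2495·R3.
Swap R4 and R5.
R4 ← R4 / (-2448/1655).
R1 ← R1 + 714/331·R4.
R2 ← R2 + 241/331·R4.
R3 ← R3 − 211/331·R4.
R5 reduces to 0 = 0, so the extra equation is consistent.
Reading off the reduced rows gives x = 4, y = -5, z = -5, w = 5.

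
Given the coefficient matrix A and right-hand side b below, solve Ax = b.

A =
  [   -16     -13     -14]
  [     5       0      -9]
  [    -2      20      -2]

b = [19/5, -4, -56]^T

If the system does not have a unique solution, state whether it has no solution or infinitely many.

Row-reduce the augmented matrix:
R1 ← R1 / (-16).
R2 ← R2 − 5·R1.
R3 ← R3 + 2·R1.
R2 ← R2 / (-65/16).
R1 ← R1 − 13/16·R2.
R3 ← R3 − 173/8·R2.
R3 ← R3 / (-4644/65).
R1 ← R1 + 9/5·R3.
R2 ← R2 − 214/65·R3.
Reading off the reduced rows gives x_1 = 1, x_2 = -13/5, x_3 = 1.

x_1 = 1, x_2 = -13/5, x_3 = 1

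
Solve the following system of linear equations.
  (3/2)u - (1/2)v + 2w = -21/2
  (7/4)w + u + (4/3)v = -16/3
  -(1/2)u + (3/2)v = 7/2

u = -1, v = 2, w = -4

Row-reduce the augmented matrix:
R1 ← R1 / (3/2).
R2 ← R2 − 1·R1.
R3 ← R3 + 1/2·R1.
R2 ← R2 / (5/3).
R1 ← R1 + 1/3·R2.
R3 ← R3 − 4/3·R2.
R3 ← R3 / (1/3).
R1 ← R1 − 17/12·R3.
R2 ← R2 − 1/4·R3.
Reading off the reduced rows gives u = -1, v = 2, w = -4.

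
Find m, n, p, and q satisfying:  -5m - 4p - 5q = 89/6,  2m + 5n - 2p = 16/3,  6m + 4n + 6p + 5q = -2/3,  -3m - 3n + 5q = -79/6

Row-reduce the augmented matrix:
R1 ← R1 / (-5).
R2 ← R2 − 2·R1.
R3 ← R3 − 6·R1.
R4 ← R4 + 3·R1.
R2 ← R2 / (5).
R3 ← R3 − 4·R2.
R4 ← R4 + 3·R2.
R3 ← R3 / (102/25).
R1 ← R1 − 4/5·R3.
R2 ← R2 + 18/25·R3.
R4 ← R4 − 6/25·R3.
R4 ← R4 / (115/17).
R1 ← R1 − 15/17·R4.
R2 ← R2 + 5/17·R4.
R3 ← R3 − 5/34·R4.
Reading off the reduced rows gives m = -5/2, n = 3, p = 7/3, q = -7/3.

m = -5/2, n = 3, p = 7/3, q = -7/3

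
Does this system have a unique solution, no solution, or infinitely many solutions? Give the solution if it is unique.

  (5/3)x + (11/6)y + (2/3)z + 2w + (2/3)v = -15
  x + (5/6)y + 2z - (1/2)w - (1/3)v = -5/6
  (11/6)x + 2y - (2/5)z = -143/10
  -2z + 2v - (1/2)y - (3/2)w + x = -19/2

infinitely many solutions

Row-reduce:
R1 ← R1 / (5/3).
R2 ← R2 − 1·R1.
R3 ← R3 − 11/6·R1.
R4 ← R4 − 1·R1.
R2 ← R2 / (-4/15).
R1 ← R1 − 11/10·R2.
R3 ← R3 + 1/60·R2.
R4 ← R4 + 8/5·R2.
R3 ← R3 / (-37/30).
R1 ← R1 − 7·R3.
R2 ← R2 + 6·R3.
R4 ← R4 + 12·R3.
R4 ← R4 / (4125/148).
R1 ← R1 + 2619/148·R4.
R2 ← R2 − 2451/148·R4.
R3 ← R3 − 1005/592·R4.
Rank is 4 with 5 unknowns, leaving v free.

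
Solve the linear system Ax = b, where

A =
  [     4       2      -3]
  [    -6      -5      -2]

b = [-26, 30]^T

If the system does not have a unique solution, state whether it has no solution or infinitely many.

infinitely many solutions

Row-reduce:
R1 ← R1 / (4).
R2 ← R2 + 6·R1.
R2 ← R2 / (-2).
R1 ← R1 − 1/2·R2.
Rank is 2 with 3 unknowns, leaving x_3 free.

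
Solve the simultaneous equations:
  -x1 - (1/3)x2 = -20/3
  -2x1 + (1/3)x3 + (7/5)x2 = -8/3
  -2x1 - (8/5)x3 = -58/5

Row-reduce the augmented matrix:
R1 ← R1 / (-1).
R2 ← R2 + 2·R1.
R3 ← R3 + 2·R1.
R2 ← R2 / (31/15).
R1 ← R1 − 1/3·R2.
R3 ← R3 − 2/3·R2.
R3 ← R3 / (-794/465).
R1 ← R1 + 5/93·R3.
R2 ← R2 − 5/31·R3.
Reading off the reduced rows gives x1 = 5, x2 = 5, x3 = 1.

x1 = 5, x2 = 5, x3 = 1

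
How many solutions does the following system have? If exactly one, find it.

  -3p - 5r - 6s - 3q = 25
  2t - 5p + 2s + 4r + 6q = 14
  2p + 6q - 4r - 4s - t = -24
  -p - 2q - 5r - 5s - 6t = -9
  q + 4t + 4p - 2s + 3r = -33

p = -6, q = -2, r = -5, s = 4, t = 4

Row-reduce the augmented matrix:
R1 ← R1 / (-3).
R2 ← R2 + 5·R1.
R3 ← R3 − 2·R1.
R4 ← R4 + 1·R1.
R5 ← R5 − 4·R1.
R2 ← R2 / (11).
R1 ← R1 − 1·R2.
R3 ← R3 − 4·R2.
R4 ← R4 + 1·R2.
R5 ← R5 + 3·R2.
R3 ← R3 / (-130/11).
R1 ← R1 − 6/11·R3.
R2 ← R2 − 37/33·R3.
R4 ← R4 + 73/33·R3.
R5 ← R5 + 10/33·R3.
R4 ← R4 / (79/195).
R1 ← R1 − 22/65·R4.
R2 ← R2 + 16/195·R4.
R3 ← R3 − 68/65·R4.
R5 ← R5 + 250/39·R4.
R5 ← R5 / (-6506/79).
R1 ← R1 − 342/79·R5.
R2 ← R2 + 173/158·R5.
R3 ← R3 − 2265/158·R5.
R4 ← R4 + 2143/158·R5.
Reading off the reduced rows gives p = -6, q = -2, r = -5, s = 4, t = 4.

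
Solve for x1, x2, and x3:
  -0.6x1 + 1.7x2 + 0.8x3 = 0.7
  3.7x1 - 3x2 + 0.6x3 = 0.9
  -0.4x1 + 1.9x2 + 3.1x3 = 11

Row-reduce the augmented matrix:
R1 ← R1 / (-3/5).
R2 ← R2 − 37/10·R1.
R3 ← R3 + 2/5·R1.
R2 ← R2 / (449/60).
R1 ← R1 + 17/6·R2.
R3 ← R3 − 23/30·R2.
R3 ← R3 / (8979/4490).
R1 ← R1 − 342/449·R3.
R2 ← R2 − 332/449·R3.
Reading off the reduced rows gives x1 = -3, x2 = -3, x3 = 5.

x1 = -3, x2 = -3, x3 = 5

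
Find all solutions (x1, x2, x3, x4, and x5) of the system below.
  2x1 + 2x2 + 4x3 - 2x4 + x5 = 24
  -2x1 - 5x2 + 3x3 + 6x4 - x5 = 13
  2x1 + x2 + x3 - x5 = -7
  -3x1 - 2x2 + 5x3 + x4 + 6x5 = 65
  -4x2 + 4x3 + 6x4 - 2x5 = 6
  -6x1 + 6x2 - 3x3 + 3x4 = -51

Row-reduce the augmented matrix:
R1 ← R1 / (2).
R2 ← R2 + 2·R1.
R3 ← R3 − 2·R1.
R4 ← R4 + 3·R1.
R6 ← R6 + 6·R1.
R2 ← R2 / (-3).
R1 ← R1 − 1·R2.
R3 ← R3 + 1·R2.
R4 ← R4 − 1·R2.
R5 ← R5 + 4·R2.
R6 ← R6 − 12·R2.
R3 ← R3 / (-16/3).
R1 ← R1 − 13/3·R3.
R2 ← R2 + 7/3·R3.
R4 ← R4 − 40/3·R3.
R5 ← R5 + 16/3·R3.
R6 ← R6 − 37·R3.
R1 ← R1 − 7/8·R4.
R2 ← R2 + 13/8·R4.
R3 ← R3 + 1/8·R4.
R6 ← R6 − 141/8·R4.
Swap R5 and R6.
R5 ← R5 / (-879/16).
R1 ← R1 + 53/16·R5.
R2 ← R2 − 79/16·R5.
R3 ← R3 − 11/16·R5.
R4 ← R4 − 5/2·R5.
R6 reduces to 0 = 0, so the extra equation is consistent.
Reading off the reduced rows gives x1 = -2, x2 = -5, x3 = 6, x4 = -5, x5 = 4.

x1 = -2, x2 = -5, x3 = 6, x4 = -5, x5 = 4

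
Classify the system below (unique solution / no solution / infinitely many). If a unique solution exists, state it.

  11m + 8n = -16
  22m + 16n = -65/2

no solution

Row-reduce:
R1 ← R1 / (11).
R2 ← R2 − 22·R1.
Row 2 reduces to 0 = -1/2, a contradiction. The system is inconsistent.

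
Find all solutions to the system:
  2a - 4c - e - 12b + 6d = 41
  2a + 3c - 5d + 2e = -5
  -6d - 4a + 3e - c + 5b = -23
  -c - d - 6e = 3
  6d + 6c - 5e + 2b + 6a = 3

no solution

Row-reduce:
R1 ← R1 / (2).
R2 ← R2 − 2·R1.
R3 ← R3 + 4·R1.
R5 ← R5 − 6·R1.
R2 ← R2 / (12).
R1 ← R1 + 6·R2.
R3 ← R3 + 19·R2.
R5 ← R5 − 38·R2.
R3 ← R3 / (25/12).
R1 ← R1 − 3/2·R3.
R2 ← R2 − 7/12·R3.
R4 ← R4 + 1·R3.
R5 ← R5 + 25/6·R3.
R4 ← R4 / (-162/25).
R1 ← R1 − 143/25·R4.
R2 ← R2 − 57/25·R4.
R3 ← R3 + 137/25·R4.
Row 5 reduces to 0 = -2, a contradiction. The system is inconsistent.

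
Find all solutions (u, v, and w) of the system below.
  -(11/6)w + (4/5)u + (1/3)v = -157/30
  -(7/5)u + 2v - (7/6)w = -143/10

Row-reduce:
R1 ← R1 / (4/5).
R2 ← R2 + 7/5·R1.
R2 ← R2 / (31/12).
R1 ← R1 − 5/12·R2.
Rank is 2 with 3 unknowns, leaving w free.

infinitely many solutions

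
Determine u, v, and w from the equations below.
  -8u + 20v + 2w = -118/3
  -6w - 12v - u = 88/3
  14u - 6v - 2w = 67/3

Row-reduce the augmented matrix:
R1 ← R1 / (-8).
R2 ← R2 + 1·R1.
R3 ← R3 − 14·R1.
R2 ← R2 / (-29/2).
R1 ← R1 + 5/2·R2.
R3 ← R3 − 29·R2.
R3 ← R3 / (-11).
R1 ← R1 − 24/29·R3.
R2 ← R2 − 25/58·R3.
Reading off the reduced rows gives u = 2/3, v = -3/2, w = -2.

u = 2/3, v = -3/2, w = -2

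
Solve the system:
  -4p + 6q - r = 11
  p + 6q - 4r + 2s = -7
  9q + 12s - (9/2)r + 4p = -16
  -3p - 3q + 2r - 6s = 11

no solution

Row-reduce:
R1 ← R1 / (-4).
R2 ← R2 − 1·R1.
R3 ← R3 − 4·R1.
R4 ← R4 + 3·R1.
R2 ← R2 / (15/2).
R1 ← R1 + 3/2·R2.
R3 ← R3 − 15·R2.
R4 ← R4 + 15/2·R2.
R3 ← R3 / (3).
R1 ← R1 + 3/5·R3.
R2 ← R2 + 17/30·R3.
R4 ← R4 + 3/2·R3.
Row 4 reduces to 0 = 1/4, a contradiction. The system is inconsistent.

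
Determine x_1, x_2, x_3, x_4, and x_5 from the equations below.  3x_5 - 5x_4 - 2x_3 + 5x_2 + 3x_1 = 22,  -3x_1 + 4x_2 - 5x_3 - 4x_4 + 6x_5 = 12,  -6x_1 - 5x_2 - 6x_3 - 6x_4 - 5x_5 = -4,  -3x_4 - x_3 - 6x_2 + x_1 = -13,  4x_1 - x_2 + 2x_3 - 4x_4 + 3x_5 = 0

Row-reduce the augmented matrix:
R1 ← R1 / (3).
R2 ← R2 + 3·R1.
R3 ← R3 + 6·R1.
R4 ← R4 − 1·R1.
R5 ← R5 − 4·R1.
R2 ← R2 / (9).
R1 ← R1 − 5/3·R2.
R3 ← R3 − 5·R2.
R4 ← R4 + 23/3·R2.
R5 ← R5 + 23/3·R2.
R3 ← R3 / (-55/9).
R1 ← R1 − 17/27·R3.
R2 ← R2 + 7/9·R3.
R4 ← R4 + 170/27·R3.
R5 ← R5 + 35/27·R3.
R4 ← R4 / (7/3).
R1 ← R1 + 17/15·R4.
R2 ← R2 − 2/5·R4.
R3 ← R3 − 9/5·R4.
R5 ← R5 + 8/3·R4.
R5 ← R5 / (1528/77).
R1 ← R1 − 1602/385·R5.
R2 ← R2 + 131/385·R5.
R3 ← R3 + 2952/385·R5.
R4 ← R4 − 356/77·R5.
Reading off the reduced rows gives x_1 = 1, x_2 = 3, x_3 = -1, x_4 = -1, x_5 = -1.

x_1 = 1, x_2 = 3, x_3 = -1, x_4 = -1, x_5 = -1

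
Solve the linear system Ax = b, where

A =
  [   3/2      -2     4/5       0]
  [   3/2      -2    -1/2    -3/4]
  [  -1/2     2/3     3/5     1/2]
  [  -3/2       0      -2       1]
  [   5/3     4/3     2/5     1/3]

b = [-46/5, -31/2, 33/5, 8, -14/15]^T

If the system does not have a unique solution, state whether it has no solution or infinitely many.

no solution

Row-reduce:
R1 ← R1 / (3/2).
R2 ← R2 − 3/2·R1.
R3 ← R3 + 1/2·R1.
R4 ← R4 + 3/2·R1.
R5 ← R5 − 5/3·R1.
Swap R2 and R4.
R2 ← R2 / (-2).
R1 ← R1 + 4/3·R2.
R5 ← R5 − 32/9·R2.
R3 ← R3 / (13/15).
R1 ← R1 − 4/3·R3.
R2 ← R2 − 3/5·R3.
R4 ← R4 + 13/10·R3.
R5 ← R5 + 118/45·R3.
Swap R4 and R5.
R4 ← R4 / (424/117).
R1 ← R1 + 56/39·R4.
R2 ← R2 + 11/13·R4.
R3 ← R3 − 15/26·R4.
Row 5 reduces to 0 = -1, a contradiction. The system is inconsistent.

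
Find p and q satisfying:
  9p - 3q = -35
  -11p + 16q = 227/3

p = -3, q = 8/3

Row-reduce the augmented matrix:
R1 ← R1 / (9).
R2 ← R2 + 11·R1.
R2 ← R2 / (37/3).
R1 ← R1 + 1/3·R2.
Reading off the reduced rows gives p = -3, q = 8/3.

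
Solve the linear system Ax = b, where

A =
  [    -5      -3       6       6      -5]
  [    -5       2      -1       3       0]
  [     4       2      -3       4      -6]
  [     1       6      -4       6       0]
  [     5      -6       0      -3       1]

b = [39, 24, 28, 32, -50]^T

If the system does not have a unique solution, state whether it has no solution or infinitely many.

x_1 = -2, x_2 = 5, x_3 = 2, x_4 = 2, x_5 = -4

Row-reduce the augmented matrix:
R1 ← R1 / (-5).
R2 ← R2 + 5·R1.
R3 ← R3 − 4·R1.
R4 ← R4 − 1·R1.
R5 ← R5 − 5·R1.
R2 ← R2 / (5).
R1 ← R1 − 3/5·R2.
R3 ← R3 + 2/5·R2.
R4 ← R4 − 27/5·R2.
R5 ← R5 + 9·R2.
R3 ← R3 / (31/25).
R1 ← R1 + 9/25·R3.
R2 ← R2 + 7/5·R3.
R4 ← R4 − 119/25·R3.
R5 ← R5 + 33/5·R3.
R4 ← R4 / (-695/31).
R1 ← R1 − 51/31·R4.
R2 ← R2 − 281/31·R4.
R3 ← R3 − 214/31·R4.
R5 ← R5 − 1338/31·R4.
R5 ← R5 / (8707/695).
R1 ← R1 + 106/695·R5.
R2 ← R2 − 1719/695·R5.
R3 ← R3 − 1136/695·R5.
R4 ← R4 + 944/695·R5.
Reading off the reduced rows gives x_1 = -2, x_2 = 5, x_3 = 2, x_4 = 2, x_5 = -4.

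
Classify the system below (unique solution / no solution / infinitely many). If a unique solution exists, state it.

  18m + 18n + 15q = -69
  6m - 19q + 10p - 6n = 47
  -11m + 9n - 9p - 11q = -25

infinitely many solutions

Row-reduce:
R1 ← R1 / (18).
R2 ← R2 − 6·R1.
R3 ← R3 + 11·R1.
R2 ← R2 / (-12).
R1 ← R1 − 1·R2.
R3 ← R3 − 20·R2.
R3 ← R3 / (23/3).
R1 ← R1 − 5/6·R3.
R2 ← R2 + 5/6·R3.
Rank is 3 with 4 unknowns, leaving q free.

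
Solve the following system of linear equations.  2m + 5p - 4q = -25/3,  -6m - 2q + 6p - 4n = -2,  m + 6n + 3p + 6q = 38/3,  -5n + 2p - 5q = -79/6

Row-reduce the augmented matrix:
R1 ← R1 / (2).
R2 ← R2 + 6·R1.
R3 ← R3 − 1·R1.
R2 ← R2 / (-4).
R3 ← R3 − 6·R2.
R4 ← R4 + 5·R2.
R3 ← R3 / (32).
R1 ← R1 − 5/2·R3.
R2 ← R2 + 21/4·R3.
R4 ← R4 + 97/4·R3.
R4 ← R4 / (339/128).
R1 ← R1 + 63/64·R4.
R2 ← R2 − 175/128·R4.
R3 ← R3 + 13/32·R4.
Reading off the reduced rows gives m = -4/3, n = 3/2, p = -1/3, q = 1.

m = -4/3, n = 3/2, p = -1/3, q = 1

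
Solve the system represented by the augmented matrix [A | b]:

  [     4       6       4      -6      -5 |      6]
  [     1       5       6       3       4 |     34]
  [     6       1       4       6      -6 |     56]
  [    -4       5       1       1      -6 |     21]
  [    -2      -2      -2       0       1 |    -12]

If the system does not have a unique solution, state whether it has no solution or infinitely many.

x_1 = 0, x_2 = 0, x_3 = 5, x_4 = 4, x_5 = -2

Row-reduce the augmented matrix:
R1 ← R1 / (4).
R2 ← R2 − 1·R1.
R3 ← R3 − 6·R1.
R4 ← R4 + 4·R1.
R5 ← R5 + 2·R1.
R2 ← R2 / (7/2).
R1 ← R1 − 3/2·R2.
R3 ← R3 + 8·R2.
R4 ← R4 − 11·R2.
R5 ← R5 − 1·R2.
R3 ← R3 / (66/7).
R1 ← R1 + 8/7·R3.
R2 ← R2 − 10/7·R3.
R4 ← R4 + 75/7·R3.
R5 ← R5 + 10/7·R3.
R4 ← R4 / (211/22).
R1 ← R1 + 4/11·R4.
R2 ← R2 + 28/11·R4.
R3 ← R3 − 59/22·R4.
R5 ← R5 + 5/11·R4.
R5 ← R5 / (-323/211).
R1 ← R1 + 981/422·R5.
R2 ← R2 + 796/211·R5.
R3 ← R3 − 2039/422·R5.
R4 ← R4 + 535/422·R5.
Reading off the reduced rows gives x_1 = 0, x_2 = 0, x_3 = 5, x_4 = 4, x_5 = -2.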